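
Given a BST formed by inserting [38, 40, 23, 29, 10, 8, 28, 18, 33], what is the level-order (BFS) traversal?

Tree insertion order: [38, 40, 23, 29, 10, 8, 28, 18, 33]
Tree (level-order array): [38, 23, 40, 10, 29, None, None, 8, 18, 28, 33]
BFS from the root, enqueuing left then right child of each popped node:
  queue [38] -> pop 38, enqueue [23, 40], visited so far: [38]
  queue [23, 40] -> pop 23, enqueue [10, 29], visited so far: [38, 23]
  queue [40, 10, 29] -> pop 40, enqueue [none], visited so far: [38, 23, 40]
  queue [10, 29] -> pop 10, enqueue [8, 18], visited so far: [38, 23, 40, 10]
  queue [29, 8, 18] -> pop 29, enqueue [28, 33], visited so far: [38, 23, 40, 10, 29]
  queue [8, 18, 28, 33] -> pop 8, enqueue [none], visited so far: [38, 23, 40, 10, 29, 8]
  queue [18, 28, 33] -> pop 18, enqueue [none], visited so far: [38, 23, 40, 10, 29, 8, 18]
  queue [28, 33] -> pop 28, enqueue [none], visited so far: [38, 23, 40, 10, 29, 8, 18, 28]
  queue [33] -> pop 33, enqueue [none], visited so far: [38, 23, 40, 10, 29, 8, 18, 28, 33]
Result: [38, 23, 40, 10, 29, 8, 18, 28, 33]


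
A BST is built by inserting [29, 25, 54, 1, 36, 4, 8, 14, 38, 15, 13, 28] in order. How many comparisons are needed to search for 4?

Search path for 4: 29 -> 25 -> 1 -> 4
Found: True
Comparisons: 4


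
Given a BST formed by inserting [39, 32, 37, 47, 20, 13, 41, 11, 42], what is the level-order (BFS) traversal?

Tree insertion order: [39, 32, 37, 47, 20, 13, 41, 11, 42]
Tree (level-order array): [39, 32, 47, 20, 37, 41, None, 13, None, None, None, None, 42, 11]
BFS from the root, enqueuing left then right child of each popped node:
  queue [39] -> pop 39, enqueue [32, 47], visited so far: [39]
  queue [32, 47] -> pop 32, enqueue [20, 37], visited so far: [39, 32]
  queue [47, 20, 37] -> pop 47, enqueue [41], visited so far: [39, 32, 47]
  queue [20, 37, 41] -> pop 20, enqueue [13], visited so far: [39, 32, 47, 20]
  queue [37, 41, 13] -> pop 37, enqueue [none], visited so far: [39, 32, 47, 20, 37]
  queue [41, 13] -> pop 41, enqueue [42], visited so far: [39, 32, 47, 20, 37, 41]
  queue [13, 42] -> pop 13, enqueue [11], visited so far: [39, 32, 47, 20, 37, 41, 13]
  queue [42, 11] -> pop 42, enqueue [none], visited so far: [39, 32, 47, 20, 37, 41, 13, 42]
  queue [11] -> pop 11, enqueue [none], visited so far: [39, 32, 47, 20, 37, 41, 13, 42, 11]
Result: [39, 32, 47, 20, 37, 41, 13, 42, 11]


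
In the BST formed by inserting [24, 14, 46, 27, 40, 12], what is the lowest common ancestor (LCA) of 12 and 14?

Tree insertion order: [24, 14, 46, 27, 40, 12]
Tree (level-order array): [24, 14, 46, 12, None, 27, None, None, None, None, 40]
In a BST, the LCA of p=12, q=14 is the first node v on the
root-to-leaf path with p <= v <= q (go left if both < v, right if both > v).
Walk from root:
  at 24: both 12 and 14 < 24, go left
  at 14: 12 <= 14 <= 14, this is the LCA
LCA = 14


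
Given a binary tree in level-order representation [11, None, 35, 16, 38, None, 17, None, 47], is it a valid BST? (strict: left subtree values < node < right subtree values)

Level-order array: [11, None, 35, 16, 38, None, 17, None, 47]
Validate using subtree bounds (lo, hi): at each node, require lo < value < hi,
then recurse left with hi=value and right with lo=value.
Preorder trace (stopping at first violation):
  at node 11 with bounds (-inf, +inf): OK
  at node 35 with bounds (11, +inf): OK
  at node 16 with bounds (11, 35): OK
  at node 17 with bounds (16, 35): OK
  at node 38 with bounds (35, +inf): OK
  at node 47 with bounds (38, +inf): OK
No violation found at any node.
Result: Valid BST


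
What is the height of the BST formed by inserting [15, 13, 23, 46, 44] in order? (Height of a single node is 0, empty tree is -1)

Insertion order: [15, 13, 23, 46, 44]
Tree (level-order array): [15, 13, 23, None, None, None, 46, 44]
Compute height bottom-up (empty subtree = -1):
  height(13) = 1 + max(-1, -1) = 0
  height(44) = 1 + max(-1, -1) = 0
  height(46) = 1 + max(0, -1) = 1
  height(23) = 1 + max(-1, 1) = 2
  height(15) = 1 + max(0, 2) = 3
Height = 3


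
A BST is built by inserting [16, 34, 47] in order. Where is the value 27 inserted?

Starting tree (level order): [16, None, 34, None, 47]
Insertion path: 16 -> 34
Result: insert 27 as left child of 34
Final tree (level order): [16, None, 34, 27, 47]


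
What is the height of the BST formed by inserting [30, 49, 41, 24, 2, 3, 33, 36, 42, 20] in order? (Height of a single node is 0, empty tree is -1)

Insertion order: [30, 49, 41, 24, 2, 3, 33, 36, 42, 20]
Tree (level-order array): [30, 24, 49, 2, None, 41, None, None, 3, 33, 42, None, 20, None, 36]
Compute height bottom-up (empty subtree = -1):
  height(20) = 1 + max(-1, -1) = 0
  height(3) = 1 + max(-1, 0) = 1
  height(2) = 1 + max(-1, 1) = 2
  height(24) = 1 + max(2, -1) = 3
  height(36) = 1 + max(-1, -1) = 0
  height(33) = 1 + max(-1, 0) = 1
  height(42) = 1 + max(-1, -1) = 0
  height(41) = 1 + max(1, 0) = 2
  height(49) = 1 + max(2, -1) = 3
  height(30) = 1 + max(3, 3) = 4
Height = 4


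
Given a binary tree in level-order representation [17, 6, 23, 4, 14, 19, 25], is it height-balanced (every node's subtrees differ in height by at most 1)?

Tree (level-order array): [17, 6, 23, 4, 14, 19, 25]
Definition: a tree is height-balanced if, at every node, |h(left) - h(right)| <= 1 (empty subtree has height -1).
Bottom-up per-node check:
  node 4: h_left=-1, h_right=-1, diff=0 [OK], height=0
  node 14: h_left=-1, h_right=-1, diff=0 [OK], height=0
  node 6: h_left=0, h_right=0, diff=0 [OK], height=1
  node 19: h_left=-1, h_right=-1, diff=0 [OK], height=0
  node 25: h_left=-1, h_right=-1, diff=0 [OK], height=0
  node 23: h_left=0, h_right=0, diff=0 [OK], height=1
  node 17: h_left=1, h_right=1, diff=0 [OK], height=2
All nodes satisfy the balance condition.
Result: Balanced


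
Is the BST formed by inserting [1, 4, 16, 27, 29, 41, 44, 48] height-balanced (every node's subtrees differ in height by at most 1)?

Tree (level-order array): [1, None, 4, None, 16, None, 27, None, 29, None, 41, None, 44, None, 48]
Definition: a tree is height-balanced if, at every node, |h(left) - h(right)| <= 1 (empty subtree has height -1).
Bottom-up per-node check:
  node 48: h_left=-1, h_right=-1, diff=0 [OK], height=0
  node 44: h_left=-1, h_right=0, diff=1 [OK], height=1
  node 41: h_left=-1, h_right=1, diff=2 [FAIL (|-1-1|=2 > 1)], height=2
  node 29: h_left=-1, h_right=2, diff=3 [FAIL (|-1-2|=3 > 1)], height=3
  node 27: h_left=-1, h_right=3, diff=4 [FAIL (|-1-3|=4 > 1)], height=4
  node 16: h_left=-1, h_right=4, diff=5 [FAIL (|-1-4|=5 > 1)], height=5
  node 4: h_left=-1, h_right=5, diff=6 [FAIL (|-1-5|=6 > 1)], height=6
  node 1: h_left=-1, h_right=6, diff=7 [FAIL (|-1-6|=7 > 1)], height=7
Node 41 violates the condition: |-1 - 1| = 2 > 1.
Result: Not balanced


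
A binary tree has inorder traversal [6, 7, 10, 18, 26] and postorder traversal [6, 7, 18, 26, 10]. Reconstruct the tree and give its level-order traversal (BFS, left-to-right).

Inorder:   [6, 7, 10, 18, 26]
Postorder: [6, 7, 18, 26, 10]
Algorithm: postorder visits root last, so walk postorder right-to-left;
each value is the root of the current inorder slice — split it at that
value, recurse on the right subtree first, then the left.
Recursive splits:
  root=10; inorder splits into left=[6, 7], right=[18, 26]
  root=26; inorder splits into left=[18], right=[]
  root=18; inorder splits into left=[], right=[]
  root=7; inorder splits into left=[6], right=[]
  root=6; inorder splits into left=[], right=[]
Reconstructed level-order: [10, 7, 26, 6, 18]


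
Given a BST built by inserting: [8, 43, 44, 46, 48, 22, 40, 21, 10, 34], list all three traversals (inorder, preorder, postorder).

Tree insertion order: [8, 43, 44, 46, 48, 22, 40, 21, 10, 34]
Tree (level-order array): [8, None, 43, 22, 44, 21, 40, None, 46, 10, None, 34, None, None, 48]
Inorder (L, root, R): [8, 10, 21, 22, 34, 40, 43, 44, 46, 48]
Preorder (root, L, R): [8, 43, 22, 21, 10, 40, 34, 44, 46, 48]
Postorder (L, R, root): [10, 21, 34, 40, 22, 48, 46, 44, 43, 8]


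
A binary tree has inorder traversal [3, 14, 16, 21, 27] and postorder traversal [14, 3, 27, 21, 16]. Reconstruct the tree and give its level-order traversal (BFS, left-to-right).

Inorder:   [3, 14, 16, 21, 27]
Postorder: [14, 3, 27, 21, 16]
Algorithm: postorder visits root last, so walk postorder right-to-left;
each value is the root of the current inorder slice — split it at that
value, recurse on the right subtree first, then the left.
Recursive splits:
  root=16; inorder splits into left=[3, 14], right=[21, 27]
  root=21; inorder splits into left=[], right=[27]
  root=27; inorder splits into left=[], right=[]
  root=3; inorder splits into left=[], right=[14]
  root=14; inorder splits into left=[], right=[]
Reconstructed level-order: [16, 3, 21, 14, 27]


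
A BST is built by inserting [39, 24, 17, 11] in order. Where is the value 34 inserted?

Starting tree (level order): [39, 24, None, 17, None, 11]
Insertion path: 39 -> 24
Result: insert 34 as right child of 24
Final tree (level order): [39, 24, None, 17, 34, 11]


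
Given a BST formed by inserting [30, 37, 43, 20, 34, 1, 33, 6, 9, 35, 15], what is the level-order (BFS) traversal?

Tree insertion order: [30, 37, 43, 20, 34, 1, 33, 6, 9, 35, 15]
Tree (level-order array): [30, 20, 37, 1, None, 34, 43, None, 6, 33, 35, None, None, None, 9, None, None, None, None, None, 15]
BFS from the root, enqueuing left then right child of each popped node:
  queue [30] -> pop 30, enqueue [20, 37], visited so far: [30]
  queue [20, 37] -> pop 20, enqueue [1], visited so far: [30, 20]
  queue [37, 1] -> pop 37, enqueue [34, 43], visited so far: [30, 20, 37]
  queue [1, 34, 43] -> pop 1, enqueue [6], visited so far: [30, 20, 37, 1]
  queue [34, 43, 6] -> pop 34, enqueue [33, 35], visited so far: [30, 20, 37, 1, 34]
  queue [43, 6, 33, 35] -> pop 43, enqueue [none], visited so far: [30, 20, 37, 1, 34, 43]
  queue [6, 33, 35] -> pop 6, enqueue [9], visited so far: [30, 20, 37, 1, 34, 43, 6]
  queue [33, 35, 9] -> pop 33, enqueue [none], visited so far: [30, 20, 37, 1, 34, 43, 6, 33]
  queue [35, 9] -> pop 35, enqueue [none], visited so far: [30, 20, 37, 1, 34, 43, 6, 33, 35]
  queue [9] -> pop 9, enqueue [15], visited so far: [30, 20, 37, 1, 34, 43, 6, 33, 35, 9]
  queue [15] -> pop 15, enqueue [none], visited so far: [30, 20, 37, 1, 34, 43, 6, 33, 35, 9, 15]
Result: [30, 20, 37, 1, 34, 43, 6, 33, 35, 9, 15]


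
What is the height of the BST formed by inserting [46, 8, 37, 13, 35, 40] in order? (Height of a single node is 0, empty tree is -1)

Insertion order: [46, 8, 37, 13, 35, 40]
Tree (level-order array): [46, 8, None, None, 37, 13, 40, None, 35]
Compute height bottom-up (empty subtree = -1):
  height(35) = 1 + max(-1, -1) = 0
  height(13) = 1 + max(-1, 0) = 1
  height(40) = 1 + max(-1, -1) = 0
  height(37) = 1 + max(1, 0) = 2
  height(8) = 1 + max(-1, 2) = 3
  height(46) = 1 + max(3, -1) = 4
Height = 4


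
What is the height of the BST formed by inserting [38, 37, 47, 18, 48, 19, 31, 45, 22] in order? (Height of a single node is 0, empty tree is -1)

Insertion order: [38, 37, 47, 18, 48, 19, 31, 45, 22]
Tree (level-order array): [38, 37, 47, 18, None, 45, 48, None, 19, None, None, None, None, None, 31, 22]
Compute height bottom-up (empty subtree = -1):
  height(22) = 1 + max(-1, -1) = 0
  height(31) = 1 + max(0, -1) = 1
  height(19) = 1 + max(-1, 1) = 2
  height(18) = 1 + max(-1, 2) = 3
  height(37) = 1 + max(3, -1) = 4
  height(45) = 1 + max(-1, -1) = 0
  height(48) = 1 + max(-1, -1) = 0
  height(47) = 1 + max(0, 0) = 1
  height(38) = 1 + max(4, 1) = 5
Height = 5


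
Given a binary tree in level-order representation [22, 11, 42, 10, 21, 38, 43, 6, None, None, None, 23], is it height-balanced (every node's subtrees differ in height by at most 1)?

Tree (level-order array): [22, 11, 42, 10, 21, 38, 43, 6, None, None, None, 23]
Definition: a tree is height-balanced if, at every node, |h(left) - h(right)| <= 1 (empty subtree has height -1).
Bottom-up per-node check:
  node 6: h_left=-1, h_right=-1, diff=0 [OK], height=0
  node 10: h_left=0, h_right=-1, diff=1 [OK], height=1
  node 21: h_left=-1, h_right=-1, diff=0 [OK], height=0
  node 11: h_left=1, h_right=0, diff=1 [OK], height=2
  node 23: h_left=-1, h_right=-1, diff=0 [OK], height=0
  node 38: h_left=0, h_right=-1, diff=1 [OK], height=1
  node 43: h_left=-1, h_right=-1, diff=0 [OK], height=0
  node 42: h_left=1, h_right=0, diff=1 [OK], height=2
  node 22: h_left=2, h_right=2, diff=0 [OK], height=3
All nodes satisfy the balance condition.
Result: Balanced


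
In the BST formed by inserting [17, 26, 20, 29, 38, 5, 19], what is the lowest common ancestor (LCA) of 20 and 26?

Tree insertion order: [17, 26, 20, 29, 38, 5, 19]
Tree (level-order array): [17, 5, 26, None, None, 20, 29, 19, None, None, 38]
In a BST, the LCA of p=20, q=26 is the first node v on the
root-to-leaf path with p <= v <= q (go left if both < v, right if both > v).
Walk from root:
  at 17: both 20 and 26 > 17, go right
  at 26: 20 <= 26 <= 26, this is the LCA
LCA = 26


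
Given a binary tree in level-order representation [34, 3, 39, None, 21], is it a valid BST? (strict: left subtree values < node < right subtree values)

Level-order array: [34, 3, 39, None, 21]
Validate using subtree bounds (lo, hi): at each node, require lo < value < hi,
then recurse left with hi=value and right with lo=value.
Preorder trace (stopping at first violation):
  at node 34 with bounds (-inf, +inf): OK
  at node 3 with bounds (-inf, 34): OK
  at node 21 with bounds (3, 34): OK
  at node 39 with bounds (34, +inf): OK
No violation found at any node.
Result: Valid BST


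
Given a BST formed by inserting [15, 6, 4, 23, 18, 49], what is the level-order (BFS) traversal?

Tree insertion order: [15, 6, 4, 23, 18, 49]
Tree (level-order array): [15, 6, 23, 4, None, 18, 49]
BFS from the root, enqueuing left then right child of each popped node:
  queue [15] -> pop 15, enqueue [6, 23], visited so far: [15]
  queue [6, 23] -> pop 6, enqueue [4], visited so far: [15, 6]
  queue [23, 4] -> pop 23, enqueue [18, 49], visited so far: [15, 6, 23]
  queue [4, 18, 49] -> pop 4, enqueue [none], visited so far: [15, 6, 23, 4]
  queue [18, 49] -> pop 18, enqueue [none], visited so far: [15, 6, 23, 4, 18]
  queue [49] -> pop 49, enqueue [none], visited so far: [15, 6, 23, 4, 18, 49]
Result: [15, 6, 23, 4, 18, 49]


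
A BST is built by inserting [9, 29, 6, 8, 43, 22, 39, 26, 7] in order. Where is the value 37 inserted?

Starting tree (level order): [9, 6, 29, None, 8, 22, 43, 7, None, None, 26, 39]
Insertion path: 9 -> 29 -> 43 -> 39
Result: insert 37 as left child of 39
Final tree (level order): [9, 6, 29, None, 8, 22, 43, 7, None, None, 26, 39, None, None, None, None, None, 37]


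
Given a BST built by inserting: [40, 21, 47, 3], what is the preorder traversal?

Tree insertion order: [40, 21, 47, 3]
Tree (level-order array): [40, 21, 47, 3]
Preorder traversal: [40, 21, 3, 47]


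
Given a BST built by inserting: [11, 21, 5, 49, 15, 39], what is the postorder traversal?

Tree insertion order: [11, 21, 5, 49, 15, 39]
Tree (level-order array): [11, 5, 21, None, None, 15, 49, None, None, 39]
Postorder traversal: [5, 15, 39, 49, 21, 11]


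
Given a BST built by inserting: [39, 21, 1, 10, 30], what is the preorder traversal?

Tree insertion order: [39, 21, 1, 10, 30]
Tree (level-order array): [39, 21, None, 1, 30, None, 10]
Preorder traversal: [39, 21, 1, 10, 30]


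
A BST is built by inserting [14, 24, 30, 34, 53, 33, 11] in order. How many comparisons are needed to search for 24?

Search path for 24: 14 -> 24
Found: True
Comparisons: 2


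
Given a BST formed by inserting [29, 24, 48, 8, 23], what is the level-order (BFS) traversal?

Tree insertion order: [29, 24, 48, 8, 23]
Tree (level-order array): [29, 24, 48, 8, None, None, None, None, 23]
BFS from the root, enqueuing left then right child of each popped node:
  queue [29] -> pop 29, enqueue [24, 48], visited so far: [29]
  queue [24, 48] -> pop 24, enqueue [8], visited so far: [29, 24]
  queue [48, 8] -> pop 48, enqueue [none], visited so far: [29, 24, 48]
  queue [8] -> pop 8, enqueue [23], visited so far: [29, 24, 48, 8]
  queue [23] -> pop 23, enqueue [none], visited so far: [29, 24, 48, 8, 23]
Result: [29, 24, 48, 8, 23]


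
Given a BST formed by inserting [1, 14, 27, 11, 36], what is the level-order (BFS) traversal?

Tree insertion order: [1, 14, 27, 11, 36]
Tree (level-order array): [1, None, 14, 11, 27, None, None, None, 36]
BFS from the root, enqueuing left then right child of each popped node:
  queue [1] -> pop 1, enqueue [14], visited so far: [1]
  queue [14] -> pop 14, enqueue [11, 27], visited so far: [1, 14]
  queue [11, 27] -> pop 11, enqueue [none], visited so far: [1, 14, 11]
  queue [27] -> pop 27, enqueue [36], visited so far: [1, 14, 11, 27]
  queue [36] -> pop 36, enqueue [none], visited so far: [1, 14, 11, 27, 36]
Result: [1, 14, 11, 27, 36]


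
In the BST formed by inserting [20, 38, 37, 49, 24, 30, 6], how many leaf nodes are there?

Tree built from: [20, 38, 37, 49, 24, 30, 6]
Tree (level-order array): [20, 6, 38, None, None, 37, 49, 24, None, None, None, None, 30]
Rule: A leaf has 0 children.
Per-node child counts:
  node 20: 2 child(ren)
  node 6: 0 child(ren)
  node 38: 2 child(ren)
  node 37: 1 child(ren)
  node 24: 1 child(ren)
  node 30: 0 child(ren)
  node 49: 0 child(ren)
Matching nodes: [6, 30, 49]
Count of leaf nodes: 3


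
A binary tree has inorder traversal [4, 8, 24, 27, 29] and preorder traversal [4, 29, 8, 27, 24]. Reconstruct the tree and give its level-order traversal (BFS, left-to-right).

Inorder:  [4, 8, 24, 27, 29]
Preorder: [4, 29, 8, 27, 24]
Algorithm: preorder visits root first, so consume preorder in order;
for each root, split the current inorder slice at that value into
left-subtree inorder and right-subtree inorder, then recurse.
Recursive splits:
  root=4; inorder splits into left=[], right=[8, 24, 27, 29]
  root=29; inorder splits into left=[8, 24, 27], right=[]
  root=8; inorder splits into left=[], right=[24, 27]
  root=27; inorder splits into left=[24], right=[]
  root=24; inorder splits into left=[], right=[]
Reconstructed level-order: [4, 29, 8, 27, 24]


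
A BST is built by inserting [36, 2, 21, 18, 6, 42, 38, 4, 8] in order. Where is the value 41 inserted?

Starting tree (level order): [36, 2, 42, None, 21, 38, None, 18, None, None, None, 6, None, 4, 8]
Insertion path: 36 -> 42 -> 38
Result: insert 41 as right child of 38
Final tree (level order): [36, 2, 42, None, 21, 38, None, 18, None, None, 41, 6, None, None, None, 4, 8]


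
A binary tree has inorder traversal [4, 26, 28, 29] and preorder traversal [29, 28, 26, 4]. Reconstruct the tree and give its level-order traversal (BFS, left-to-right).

Inorder:  [4, 26, 28, 29]
Preorder: [29, 28, 26, 4]
Algorithm: preorder visits root first, so consume preorder in order;
for each root, split the current inorder slice at that value into
left-subtree inorder and right-subtree inorder, then recurse.
Recursive splits:
  root=29; inorder splits into left=[4, 26, 28], right=[]
  root=28; inorder splits into left=[4, 26], right=[]
  root=26; inorder splits into left=[4], right=[]
  root=4; inorder splits into left=[], right=[]
Reconstructed level-order: [29, 28, 26, 4]


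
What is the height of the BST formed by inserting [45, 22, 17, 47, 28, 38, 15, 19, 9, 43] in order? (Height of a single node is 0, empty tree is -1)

Insertion order: [45, 22, 17, 47, 28, 38, 15, 19, 9, 43]
Tree (level-order array): [45, 22, 47, 17, 28, None, None, 15, 19, None, 38, 9, None, None, None, None, 43]
Compute height bottom-up (empty subtree = -1):
  height(9) = 1 + max(-1, -1) = 0
  height(15) = 1 + max(0, -1) = 1
  height(19) = 1 + max(-1, -1) = 0
  height(17) = 1 + max(1, 0) = 2
  height(43) = 1 + max(-1, -1) = 0
  height(38) = 1 + max(-1, 0) = 1
  height(28) = 1 + max(-1, 1) = 2
  height(22) = 1 + max(2, 2) = 3
  height(47) = 1 + max(-1, -1) = 0
  height(45) = 1 + max(3, 0) = 4
Height = 4


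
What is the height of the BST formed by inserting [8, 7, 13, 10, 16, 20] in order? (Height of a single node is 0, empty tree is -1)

Insertion order: [8, 7, 13, 10, 16, 20]
Tree (level-order array): [8, 7, 13, None, None, 10, 16, None, None, None, 20]
Compute height bottom-up (empty subtree = -1):
  height(7) = 1 + max(-1, -1) = 0
  height(10) = 1 + max(-1, -1) = 0
  height(20) = 1 + max(-1, -1) = 0
  height(16) = 1 + max(-1, 0) = 1
  height(13) = 1 + max(0, 1) = 2
  height(8) = 1 + max(0, 2) = 3
Height = 3


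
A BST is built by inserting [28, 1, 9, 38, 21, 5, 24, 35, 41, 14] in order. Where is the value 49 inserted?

Starting tree (level order): [28, 1, 38, None, 9, 35, 41, 5, 21, None, None, None, None, None, None, 14, 24]
Insertion path: 28 -> 38 -> 41
Result: insert 49 as right child of 41
Final tree (level order): [28, 1, 38, None, 9, 35, 41, 5, 21, None, None, None, 49, None, None, 14, 24]


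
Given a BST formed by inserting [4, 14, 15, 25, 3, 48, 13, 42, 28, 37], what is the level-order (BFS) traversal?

Tree insertion order: [4, 14, 15, 25, 3, 48, 13, 42, 28, 37]
Tree (level-order array): [4, 3, 14, None, None, 13, 15, None, None, None, 25, None, 48, 42, None, 28, None, None, 37]
BFS from the root, enqueuing left then right child of each popped node:
  queue [4] -> pop 4, enqueue [3, 14], visited so far: [4]
  queue [3, 14] -> pop 3, enqueue [none], visited so far: [4, 3]
  queue [14] -> pop 14, enqueue [13, 15], visited so far: [4, 3, 14]
  queue [13, 15] -> pop 13, enqueue [none], visited so far: [4, 3, 14, 13]
  queue [15] -> pop 15, enqueue [25], visited so far: [4, 3, 14, 13, 15]
  queue [25] -> pop 25, enqueue [48], visited so far: [4, 3, 14, 13, 15, 25]
  queue [48] -> pop 48, enqueue [42], visited so far: [4, 3, 14, 13, 15, 25, 48]
  queue [42] -> pop 42, enqueue [28], visited so far: [4, 3, 14, 13, 15, 25, 48, 42]
  queue [28] -> pop 28, enqueue [37], visited so far: [4, 3, 14, 13, 15, 25, 48, 42, 28]
  queue [37] -> pop 37, enqueue [none], visited so far: [4, 3, 14, 13, 15, 25, 48, 42, 28, 37]
Result: [4, 3, 14, 13, 15, 25, 48, 42, 28, 37]


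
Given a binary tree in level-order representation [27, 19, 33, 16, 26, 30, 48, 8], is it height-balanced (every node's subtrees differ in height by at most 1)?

Tree (level-order array): [27, 19, 33, 16, 26, 30, 48, 8]
Definition: a tree is height-balanced if, at every node, |h(left) - h(right)| <= 1 (empty subtree has height -1).
Bottom-up per-node check:
  node 8: h_left=-1, h_right=-1, diff=0 [OK], height=0
  node 16: h_left=0, h_right=-1, diff=1 [OK], height=1
  node 26: h_left=-1, h_right=-1, diff=0 [OK], height=0
  node 19: h_left=1, h_right=0, diff=1 [OK], height=2
  node 30: h_left=-1, h_right=-1, diff=0 [OK], height=0
  node 48: h_left=-1, h_right=-1, diff=0 [OK], height=0
  node 33: h_left=0, h_right=0, diff=0 [OK], height=1
  node 27: h_left=2, h_right=1, diff=1 [OK], height=3
All nodes satisfy the balance condition.
Result: Balanced


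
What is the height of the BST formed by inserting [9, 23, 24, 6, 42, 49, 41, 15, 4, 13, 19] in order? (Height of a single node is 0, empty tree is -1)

Insertion order: [9, 23, 24, 6, 42, 49, 41, 15, 4, 13, 19]
Tree (level-order array): [9, 6, 23, 4, None, 15, 24, None, None, 13, 19, None, 42, None, None, None, None, 41, 49]
Compute height bottom-up (empty subtree = -1):
  height(4) = 1 + max(-1, -1) = 0
  height(6) = 1 + max(0, -1) = 1
  height(13) = 1 + max(-1, -1) = 0
  height(19) = 1 + max(-1, -1) = 0
  height(15) = 1 + max(0, 0) = 1
  height(41) = 1 + max(-1, -1) = 0
  height(49) = 1 + max(-1, -1) = 0
  height(42) = 1 + max(0, 0) = 1
  height(24) = 1 + max(-1, 1) = 2
  height(23) = 1 + max(1, 2) = 3
  height(9) = 1 + max(1, 3) = 4
Height = 4


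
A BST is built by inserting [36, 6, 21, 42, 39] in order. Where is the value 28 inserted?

Starting tree (level order): [36, 6, 42, None, 21, 39]
Insertion path: 36 -> 6 -> 21
Result: insert 28 as right child of 21
Final tree (level order): [36, 6, 42, None, 21, 39, None, None, 28]


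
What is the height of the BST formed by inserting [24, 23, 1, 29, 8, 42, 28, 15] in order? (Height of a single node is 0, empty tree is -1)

Insertion order: [24, 23, 1, 29, 8, 42, 28, 15]
Tree (level-order array): [24, 23, 29, 1, None, 28, 42, None, 8, None, None, None, None, None, 15]
Compute height bottom-up (empty subtree = -1):
  height(15) = 1 + max(-1, -1) = 0
  height(8) = 1 + max(-1, 0) = 1
  height(1) = 1 + max(-1, 1) = 2
  height(23) = 1 + max(2, -1) = 3
  height(28) = 1 + max(-1, -1) = 0
  height(42) = 1 + max(-1, -1) = 0
  height(29) = 1 + max(0, 0) = 1
  height(24) = 1 + max(3, 1) = 4
Height = 4


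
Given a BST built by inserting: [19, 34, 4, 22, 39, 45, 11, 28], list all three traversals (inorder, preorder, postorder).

Tree insertion order: [19, 34, 4, 22, 39, 45, 11, 28]
Tree (level-order array): [19, 4, 34, None, 11, 22, 39, None, None, None, 28, None, 45]
Inorder (L, root, R): [4, 11, 19, 22, 28, 34, 39, 45]
Preorder (root, L, R): [19, 4, 11, 34, 22, 28, 39, 45]
Postorder (L, R, root): [11, 4, 28, 22, 45, 39, 34, 19]


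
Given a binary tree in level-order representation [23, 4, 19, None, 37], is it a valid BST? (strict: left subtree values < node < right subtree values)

Level-order array: [23, 4, 19, None, 37]
Validate using subtree bounds (lo, hi): at each node, require lo < value < hi,
then recurse left with hi=value and right with lo=value.
Preorder trace (stopping at first violation):
  at node 23 with bounds (-inf, +inf): OK
  at node 4 with bounds (-inf, 23): OK
  at node 37 with bounds (4, 23): VIOLATION
Node 37 violates its bound: not (4 < 37 < 23).
Result: Not a valid BST


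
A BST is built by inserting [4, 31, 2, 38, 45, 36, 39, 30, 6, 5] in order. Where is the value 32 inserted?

Starting tree (level order): [4, 2, 31, None, None, 30, 38, 6, None, 36, 45, 5, None, None, None, 39]
Insertion path: 4 -> 31 -> 38 -> 36
Result: insert 32 as left child of 36
Final tree (level order): [4, 2, 31, None, None, 30, 38, 6, None, 36, 45, 5, None, 32, None, 39]


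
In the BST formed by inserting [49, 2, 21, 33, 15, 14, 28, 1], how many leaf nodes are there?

Tree built from: [49, 2, 21, 33, 15, 14, 28, 1]
Tree (level-order array): [49, 2, None, 1, 21, None, None, 15, 33, 14, None, 28]
Rule: A leaf has 0 children.
Per-node child counts:
  node 49: 1 child(ren)
  node 2: 2 child(ren)
  node 1: 0 child(ren)
  node 21: 2 child(ren)
  node 15: 1 child(ren)
  node 14: 0 child(ren)
  node 33: 1 child(ren)
  node 28: 0 child(ren)
Matching nodes: [1, 14, 28]
Count of leaf nodes: 3


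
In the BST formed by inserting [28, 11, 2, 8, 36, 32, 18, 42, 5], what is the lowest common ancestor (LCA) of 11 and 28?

Tree insertion order: [28, 11, 2, 8, 36, 32, 18, 42, 5]
Tree (level-order array): [28, 11, 36, 2, 18, 32, 42, None, 8, None, None, None, None, None, None, 5]
In a BST, the LCA of p=11, q=28 is the first node v on the
root-to-leaf path with p <= v <= q (go left if both < v, right if both > v).
Walk from root:
  at 28: 11 <= 28 <= 28, this is the LCA
LCA = 28


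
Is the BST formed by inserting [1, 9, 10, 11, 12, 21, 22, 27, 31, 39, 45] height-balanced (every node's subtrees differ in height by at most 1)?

Tree (level-order array): [1, None, 9, None, 10, None, 11, None, 12, None, 21, None, 22, None, 27, None, 31, None, 39, None, 45]
Definition: a tree is height-balanced if, at every node, |h(left) - h(right)| <= 1 (empty subtree has height -1).
Bottom-up per-node check:
  node 45: h_left=-1, h_right=-1, diff=0 [OK], height=0
  node 39: h_left=-1, h_right=0, diff=1 [OK], height=1
  node 31: h_left=-1, h_right=1, diff=2 [FAIL (|-1-1|=2 > 1)], height=2
  node 27: h_left=-1, h_right=2, diff=3 [FAIL (|-1-2|=3 > 1)], height=3
  node 22: h_left=-1, h_right=3, diff=4 [FAIL (|-1-3|=4 > 1)], height=4
  node 21: h_left=-1, h_right=4, diff=5 [FAIL (|-1-4|=5 > 1)], height=5
  node 12: h_left=-1, h_right=5, diff=6 [FAIL (|-1-5|=6 > 1)], height=6
  node 11: h_left=-1, h_right=6, diff=7 [FAIL (|-1-6|=7 > 1)], height=7
  node 10: h_left=-1, h_right=7, diff=8 [FAIL (|-1-7|=8 > 1)], height=8
  node 9: h_left=-1, h_right=8, diff=9 [FAIL (|-1-8|=9 > 1)], height=9
  node 1: h_left=-1, h_right=9, diff=10 [FAIL (|-1-9|=10 > 1)], height=10
Node 31 violates the condition: |-1 - 1| = 2 > 1.
Result: Not balanced


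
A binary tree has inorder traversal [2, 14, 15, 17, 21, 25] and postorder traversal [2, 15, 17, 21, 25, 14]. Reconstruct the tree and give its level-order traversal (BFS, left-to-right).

Inorder:   [2, 14, 15, 17, 21, 25]
Postorder: [2, 15, 17, 21, 25, 14]
Algorithm: postorder visits root last, so walk postorder right-to-left;
each value is the root of the current inorder slice — split it at that
value, recurse on the right subtree first, then the left.
Recursive splits:
  root=14; inorder splits into left=[2], right=[15, 17, 21, 25]
  root=25; inorder splits into left=[15, 17, 21], right=[]
  root=21; inorder splits into left=[15, 17], right=[]
  root=17; inorder splits into left=[15], right=[]
  root=15; inorder splits into left=[], right=[]
  root=2; inorder splits into left=[], right=[]
Reconstructed level-order: [14, 2, 25, 21, 17, 15]


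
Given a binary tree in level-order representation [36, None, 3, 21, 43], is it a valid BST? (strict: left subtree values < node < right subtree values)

Level-order array: [36, None, 3, 21, 43]
Validate using subtree bounds (lo, hi): at each node, require lo < value < hi,
then recurse left with hi=value and right with lo=value.
Preorder trace (stopping at first violation):
  at node 36 with bounds (-inf, +inf): OK
  at node 3 with bounds (36, +inf): VIOLATION
Node 3 violates its bound: not (36 < 3 < +inf).
Result: Not a valid BST


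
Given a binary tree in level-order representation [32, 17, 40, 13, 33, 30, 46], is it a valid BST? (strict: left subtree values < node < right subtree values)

Level-order array: [32, 17, 40, 13, 33, 30, 46]
Validate using subtree bounds (lo, hi): at each node, require lo < value < hi,
then recurse left with hi=value and right with lo=value.
Preorder trace (stopping at first violation):
  at node 32 with bounds (-inf, +inf): OK
  at node 17 with bounds (-inf, 32): OK
  at node 13 with bounds (-inf, 17): OK
  at node 33 with bounds (17, 32): VIOLATION
Node 33 violates its bound: not (17 < 33 < 32).
Result: Not a valid BST


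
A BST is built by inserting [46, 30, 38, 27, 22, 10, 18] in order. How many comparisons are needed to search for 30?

Search path for 30: 46 -> 30
Found: True
Comparisons: 2


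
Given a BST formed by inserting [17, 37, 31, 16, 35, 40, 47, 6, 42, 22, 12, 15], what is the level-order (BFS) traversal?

Tree insertion order: [17, 37, 31, 16, 35, 40, 47, 6, 42, 22, 12, 15]
Tree (level-order array): [17, 16, 37, 6, None, 31, 40, None, 12, 22, 35, None, 47, None, 15, None, None, None, None, 42]
BFS from the root, enqueuing left then right child of each popped node:
  queue [17] -> pop 17, enqueue [16, 37], visited so far: [17]
  queue [16, 37] -> pop 16, enqueue [6], visited so far: [17, 16]
  queue [37, 6] -> pop 37, enqueue [31, 40], visited so far: [17, 16, 37]
  queue [6, 31, 40] -> pop 6, enqueue [12], visited so far: [17, 16, 37, 6]
  queue [31, 40, 12] -> pop 31, enqueue [22, 35], visited so far: [17, 16, 37, 6, 31]
  queue [40, 12, 22, 35] -> pop 40, enqueue [47], visited so far: [17, 16, 37, 6, 31, 40]
  queue [12, 22, 35, 47] -> pop 12, enqueue [15], visited so far: [17, 16, 37, 6, 31, 40, 12]
  queue [22, 35, 47, 15] -> pop 22, enqueue [none], visited so far: [17, 16, 37, 6, 31, 40, 12, 22]
  queue [35, 47, 15] -> pop 35, enqueue [none], visited so far: [17, 16, 37, 6, 31, 40, 12, 22, 35]
  queue [47, 15] -> pop 47, enqueue [42], visited so far: [17, 16, 37, 6, 31, 40, 12, 22, 35, 47]
  queue [15, 42] -> pop 15, enqueue [none], visited so far: [17, 16, 37, 6, 31, 40, 12, 22, 35, 47, 15]
  queue [42] -> pop 42, enqueue [none], visited so far: [17, 16, 37, 6, 31, 40, 12, 22, 35, 47, 15, 42]
Result: [17, 16, 37, 6, 31, 40, 12, 22, 35, 47, 15, 42]


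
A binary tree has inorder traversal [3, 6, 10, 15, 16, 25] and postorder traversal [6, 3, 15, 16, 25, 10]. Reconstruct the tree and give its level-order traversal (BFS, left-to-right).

Inorder:   [3, 6, 10, 15, 16, 25]
Postorder: [6, 3, 15, 16, 25, 10]
Algorithm: postorder visits root last, so walk postorder right-to-left;
each value is the root of the current inorder slice — split it at that
value, recurse on the right subtree first, then the left.
Recursive splits:
  root=10; inorder splits into left=[3, 6], right=[15, 16, 25]
  root=25; inorder splits into left=[15, 16], right=[]
  root=16; inorder splits into left=[15], right=[]
  root=15; inorder splits into left=[], right=[]
  root=3; inorder splits into left=[], right=[6]
  root=6; inorder splits into left=[], right=[]
Reconstructed level-order: [10, 3, 25, 6, 16, 15]


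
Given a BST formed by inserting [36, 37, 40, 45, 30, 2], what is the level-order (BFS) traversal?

Tree insertion order: [36, 37, 40, 45, 30, 2]
Tree (level-order array): [36, 30, 37, 2, None, None, 40, None, None, None, 45]
BFS from the root, enqueuing left then right child of each popped node:
  queue [36] -> pop 36, enqueue [30, 37], visited so far: [36]
  queue [30, 37] -> pop 30, enqueue [2], visited so far: [36, 30]
  queue [37, 2] -> pop 37, enqueue [40], visited so far: [36, 30, 37]
  queue [2, 40] -> pop 2, enqueue [none], visited so far: [36, 30, 37, 2]
  queue [40] -> pop 40, enqueue [45], visited so far: [36, 30, 37, 2, 40]
  queue [45] -> pop 45, enqueue [none], visited so far: [36, 30, 37, 2, 40, 45]
Result: [36, 30, 37, 2, 40, 45]


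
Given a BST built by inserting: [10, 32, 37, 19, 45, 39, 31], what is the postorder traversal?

Tree insertion order: [10, 32, 37, 19, 45, 39, 31]
Tree (level-order array): [10, None, 32, 19, 37, None, 31, None, 45, None, None, 39]
Postorder traversal: [31, 19, 39, 45, 37, 32, 10]


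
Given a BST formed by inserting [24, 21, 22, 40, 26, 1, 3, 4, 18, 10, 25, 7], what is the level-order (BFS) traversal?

Tree insertion order: [24, 21, 22, 40, 26, 1, 3, 4, 18, 10, 25, 7]
Tree (level-order array): [24, 21, 40, 1, 22, 26, None, None, 3, None, None, 25, None, None, 4, None, None, None, 18, 10, None, 7]
BFS from the root, enqueuing left then right child of each popped node:
  queue [24] -> pop 24, enqueue [21, 40], visited so far: [24]
  queue [21, 40] -> pop 21, enqueue [1, 22], visited so far: [24, 21]
  queue [40, 1, 22] -> pop 40, enqueue [26], visited so far: [24, 21, 40]
  queue [1, 22, 26] -> pop 1, enqueue [3], visited so far: [24, 21, 40, 1]
  queue [22, 26, 3] -> pop 22, enqueue [none], visited so far: [24, 21, 40, 1, 22]
  queue [26, 3] -> pop 26, enqueue [25], visited so far: [24, 21, 40, 1, 22, 26]
  queue [3, 25] -> pop 3, enqueue [4], visited so far: [24, 21, 40, 1, 22, 26, 3]
  queue [25, 4] -> pop 25, enqueue [none], visited so far: [24, 21, 40, 1, 22, 26, 3, 25]
  queue [4] -> pop 4, enqueue [18], visited so far: [24, 21, 40, 1, 22, 26, 3, 25, 4]
  queue [18] -> pop 18, enqueue [10], visited so far: [24, 21, 40, 1, 22, 26, 3, 25, 4, 18]
  queue [10] -> pop 10, enqueue [7], visited so far: [24, 21, 40, 1, 22, 26, 3, 25, 4, 18, 10]
  queue [7] -> pop 7, enqueue [none], visited so far: [24, 21, 40, 1, 22, 26, 3, 25, 4, 18, 10, 7]
Result: [24, 21, 40, 1, 22, 26, 3, 25, 4, 18, 10, 7]


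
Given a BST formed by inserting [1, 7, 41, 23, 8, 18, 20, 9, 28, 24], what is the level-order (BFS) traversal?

Tree insertion order: [1, 7, 41, 23, 8, 18, 20, 9, 28, 24]
Tree (level-order array): [1, None, 7, None, 41, 23, None, 8, 28, None, 18, 24, None, 9, 20]
BFS from the root, enqueuing left then right child of each popped node:
  queue [1] -> pop 1, enqueue [7], visited so far: [1]
  queue [7] -> pop 7, enqueue [41], visited so far: [1, 7]
  queue [41] -> pop 41, enqueue [23], visited so far: [1, 7, 41]
  queue [23] -> pop 23, enqueue [8, 28], visited so far: [1, 7, 41, 23]
  queue [8, 28] -> pop 8, enqueue [18], visited so far: [1, 7, 41, 23, 8]
  queue [28, 18] -> pop 28, enqueue [24], visited so far: [1, 7, 41, 23, 8, 28]
  queue [18, 24] -> pop 18, enqueue [9, 20], visited so far: [1, 7, 41, 23, 8, 28, 18]
  queue [24, 9, 20] -> pop 24, enqueue [none], visited so far: [1, 7, 41, 23, 8, 28, 18, 24]
  queue [9, 20] -> pop 9, enqueue [none], visited so far: [1, 7, 41, 23, 8, 28, 18, 24, 9]
  queue [20] -> pop 20, enqueue [none], visited so far: [1, 7, 41, 23, 8, 28, 18, 24, 9, 20]
Result: [1, 7, 41, 23, 8, 28, 18, 24, 9, 20]


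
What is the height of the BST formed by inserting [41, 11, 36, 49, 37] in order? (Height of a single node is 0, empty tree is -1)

Insertion order: [41, 11, 36, 49, 37]
Tree (level-order array): [41, 11, 49, None, 36, None, None, None, 37]
Compute height bottom-up (empty subtree = -1):
  height(37) = 1 + max(-1, -1) = 0
  height(36) = 1 + max(-1, 0) = 1
  height(11) = 1 + max(-1, 1) = 2
  height(49) = 1 + max(-1, -1) = 0
  height(41) = 1 + max(2, 0) = 3
Height = 3


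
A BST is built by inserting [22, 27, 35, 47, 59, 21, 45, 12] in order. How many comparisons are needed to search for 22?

Search path for 22: 22
Found: True
Comparisons: 1


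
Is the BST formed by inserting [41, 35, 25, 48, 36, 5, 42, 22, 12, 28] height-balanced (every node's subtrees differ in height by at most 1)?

Tree (level-order array): [41, 35, 48, 25, 36, 42, None, 5, 28, None, None, None, None, None, 22, None, None, 12]
Definition: a tree is height-balanced if, at every node, |h(left) - h(right)| <= 1 (empty subtree has height -1).
Bottom-up per-node check:
  node 12: h_left=-1, h_right=-1, diff=0 [OK], height=0
  node 22: h_left=0, h_right=-1, diff=1 [OK], height=1
  node 5: h_left=-1, h_right=1, diff=2 [FAIL (|-1-1|=2 > 1)], height=2
  node 28: h_left=-1, h_right=-1, diff=0 [OK], height=0
  node 25: h_left=2, h_right=0, diff=2 [FAIL (|2-0|=2 > 1)], height=3
  node 36: h_left=-1, h_right=-1, diff=0 [OK], height=0
  node 35: h_left=3, h_right=0, diff=3 [FAIL (|3-0|=3 > 1)], height=4
  node 42: h_left=-1, h_right=-1, diff=0 [OK], height=0
  node 48: h_left=0, h_right=-1, diff=1 [OK], height=1
  node 41: h_left=4, h_right=1, diff=3 [FAIL (|4-1|=3 > 1)], height=5
Node 5 violates the condition: |-1 - 1| = 2 > 1.
Result: Not balanced


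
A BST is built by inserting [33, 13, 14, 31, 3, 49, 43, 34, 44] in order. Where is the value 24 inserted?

Starting tree (level order): [33, 13, 49, 3, 14, 43, None, None, None, None, 31, 34, 44]
Insertion path: 33 -> 13 -> 14 -> 31
Result: insert 24 as left child of 31
Final tree (level order): [33, 13, 49, 3, 14, 43, None, None, None, None, 31, 34, 44, 24]


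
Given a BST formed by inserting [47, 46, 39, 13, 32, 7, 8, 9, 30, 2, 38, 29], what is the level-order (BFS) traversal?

Tree insertion order: [47, 46, 39, 13, 32, 7, 8, 9, 30, 2, 38, 29]
Tree (level-order array): [47, 46, None, 39, None, 13, None, 7, 32, 2, 8, 30, 38, None, None, None, 9, 29]
BFS from the root, enqueuing left then right child of each popped node:
  queue [47] -> pop 47, enqueue [46], visited so far: [47]
  queue [46] -> pop 46, enqueue [39], visited so far: [47, 46]
  queue [39] -> pop 39, enqueue [13], visited so far: [47, 46, 39]
  queue [13] -> pop 13, enqueue [7, 32], visited so far: [47, 46, 39, 13]
  queue [7, 32] -> pop 7, enqueue [2, 8], visited so far: [47, 46, 39, 13, 7]
  queue [32, 2, 8] -> pop 32, enqueue [30, 38], visited so far: [47, 46, 39, 13, 7, 32]
  queue [2, 8, 30, 38] -> pop 2, enqueue [none], visited so far: [47, 46, 39, 13, 7, 32, 2]
  queue [8, 30, 38] -> pop 8, enqueue [9], visited so far: [47, 46, 39, 13, 7, 32, 2, 8]
  queue [30, 38, 9] -> pop 30, enqueue [29], visited so far: [47, 46, 39, 13, 7, 32, 2, 8, 30]
  queue [38, 9, 29] -> pop 38, enqueue [none], visited so far: [47, 46, 39, 13, 7, 32, 2, 8, 30, 38]
  queue [9, 29] -> pop 9, enqueue [none], visited so far: [47, 46, 39, 13, 7, 32, 2, 8, 30, 38, 9]
  queue [29] -> pop 29, enqueue [none], visited so far: [47, 46, 39, 13, 7, 32, 2, 8, 30, 38, 9, 29]
Result: [47, 46, 39, 13, 7, 32, 2, 8, 30, 38, 9, 29]


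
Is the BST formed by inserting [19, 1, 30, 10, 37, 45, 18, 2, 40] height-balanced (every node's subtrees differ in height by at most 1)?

Tree (level-order array): [19, 1, 30, None, 10, None, 37, 2, 18, None, 45, None, None, None, None, 40]
Definition: a tree is height-balanced if, at every node, |h(left) - h(right)| <= 1 (empty subtree has height -1).
Bottom-up per-node check:
  node 2: h_left=-1, h_right=-1, diff=0 [OK], height=0
  node 18: h_left=-1, h_right=-1, diff=0 [OK], height=0
  node 10: h_left=0, h_right=0, diff=0 [OK], height=1
  node 1: h_left=-1, h_right=1, diff=2 [FAIL (|-1-1|=2 > 1)], height=2
  node 40: h_left=-1, h_right=-1, diff=0 [OK], height=0
  node 45: h_left=0, h_right=-1, diff=1 [OK], height=1
  node 37: h_left=-1, h_right=1, diff=2 [FAIL (|-1-1|=2 > 1)], height=2
  node 30: h_left=-1, h_right=2, diff=3 [FAIL (|-1-2|=3 > 1)], height=3
  node 19: h_left=2, h_right=3, diff=1 [OK], height=4
Node 1 violates the condition: |-1 - 1| = 2 > 1.
Result: Not balanced
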